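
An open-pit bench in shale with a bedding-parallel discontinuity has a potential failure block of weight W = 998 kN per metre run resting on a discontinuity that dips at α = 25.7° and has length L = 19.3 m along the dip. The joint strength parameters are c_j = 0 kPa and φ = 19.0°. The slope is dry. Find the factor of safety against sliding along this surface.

FS = 0.72

Resolving the block weight along and normal to the plane and applying the Mohr–Coulomb strength on the joint:
N' = W cosα = 998·cos25.7° = 899.3 kN/m
Driving force T = W sinα = 998·sin25.7° = 432.8 kN/m
Resisting force R = c_j·L + N'·tanφ = 0·19.3 + 899.3·tan19.0° = 0.0 + 309.6 = 309.6 kN/m
FS = R / T = 309.6 / 432.8 = 0.715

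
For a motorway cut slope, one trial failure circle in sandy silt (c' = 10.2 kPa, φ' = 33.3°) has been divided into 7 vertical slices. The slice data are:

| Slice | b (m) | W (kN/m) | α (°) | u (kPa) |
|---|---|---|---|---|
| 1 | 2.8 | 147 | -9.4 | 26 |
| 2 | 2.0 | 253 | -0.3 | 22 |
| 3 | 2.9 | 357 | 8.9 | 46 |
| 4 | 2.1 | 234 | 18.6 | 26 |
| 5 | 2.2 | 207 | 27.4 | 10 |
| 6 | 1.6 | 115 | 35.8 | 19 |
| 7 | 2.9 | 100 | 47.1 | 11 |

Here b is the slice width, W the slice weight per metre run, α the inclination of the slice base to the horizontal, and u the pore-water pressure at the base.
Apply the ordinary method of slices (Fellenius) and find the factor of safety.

FS = 2.29

Ordinary method of slices: FS = Σ[c'·Δl_i + (W_i cosα_i − u_i·Δl_i)·tanφ'] / Σ W_i sinα_i, with Δl_i = b_i / cosα_i.
Slice 1: Δl = 2.8/cos(-9.4°) = 2.838 m; N'_1 = 147·cos(-9.4°) − 26·2.838 = 71.2; c'Δl = 28.95; W sinα = -24.0
Slice 2: Δl = 2.0/cos(-0.3°) = 2.000 m; N'_2 = 253·cos(-0.3°) − 22·2.000 = 209.0; c'Δl = 20.40; W sinα = -1.3
Slice 3: Δl = 2.9/cos8.9° = 2.935 m; N'_3 = 357·cos8.9° − 46·2.935 = 217.7; c'Δl = 29.94; W sinα = 55.2
Slice 4: Δl = 2.1/cos18.6° = 2.216 m; N'_4 = 234·cos18.6° − 26·2.216 = 164.2; c'Δl = 22.60; W sinα = 74.6
Slice 5: Δl = 2.2/cos27.4° = 2.478 m; N'_5 = 207·cos27.4° − 10·2.478 = 159.0; c'Δl = 25.28; W sinα = 95.3
Slice 6: Δl = 1.6/cos35.8° = 1.973 m; N'_6 = 115·cos35.8° − 19·1.973 = 55.8; c'Δl = 20.12; W sinα = 67.3
Slice 7: Δl = 2.9/cos47.1° = 4.260 m; N'_7 = 100·cos47.1° − 11·4.260 = 21.2; c'Δl = 43.45; W sinα = 73.3
Σc'Δl = 190.7 kN/m; ΣN' = 898.1 kN/m; ΣW sinα = 340.3 kN/m
Resisting = 190.7 + 898.1·tan33.3° = 190.7 + 589.9 = 780.7 kN/m
FS = 780.7 / 340.3 = 2.294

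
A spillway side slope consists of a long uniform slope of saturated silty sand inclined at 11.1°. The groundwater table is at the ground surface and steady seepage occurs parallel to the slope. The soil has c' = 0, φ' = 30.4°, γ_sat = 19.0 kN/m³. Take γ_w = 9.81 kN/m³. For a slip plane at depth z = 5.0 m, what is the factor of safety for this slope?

With seepage parallel to the slope and the water table at the surface, the effective normal stress on the slip plane uses the buoyant unit weight γ' = γ_sat − γ_w while the driving shear stress uses γ_sat:
FS = [c' + γ' z cos²β tanφ'] / [γ_sat z sinβ cosβ]
(For c' = 0 this reduces to FS = (γ'/γ_sat)·tanφ'/tanβ.)
γ' = 19.0 − 9.81 = 9.19 kN/m³
Numerator = 0.0 + 9.19·5.0·cos²11.1°·tan30.4° = 0.0 + 9.19·5.0·0.9629·0.5867 = 25.959 kPa
Denominator = 19.0·5.0·sin11.1°·cos11.1° = 19.0·5.0·0.1925·0.9813 = 17.947 kPa
FS = 25.959 / 17.947 = 1.446

FS = 1.45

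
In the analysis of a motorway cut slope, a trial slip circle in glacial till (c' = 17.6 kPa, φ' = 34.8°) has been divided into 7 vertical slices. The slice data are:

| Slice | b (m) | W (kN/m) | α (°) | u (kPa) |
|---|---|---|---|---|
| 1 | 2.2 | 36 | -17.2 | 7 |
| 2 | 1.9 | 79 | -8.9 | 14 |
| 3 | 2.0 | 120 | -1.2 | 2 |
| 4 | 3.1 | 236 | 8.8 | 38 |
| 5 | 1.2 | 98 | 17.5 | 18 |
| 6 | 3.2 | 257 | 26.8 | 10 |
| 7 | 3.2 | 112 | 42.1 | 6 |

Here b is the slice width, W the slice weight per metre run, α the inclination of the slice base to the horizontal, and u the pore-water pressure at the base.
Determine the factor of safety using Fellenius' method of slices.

FS = 3.28

Ordinary method of slices: FS = Σ[c'·Δl_i + (W_i cosα_i − u_i·Δl_i)·tanφ'] / Σ W_i sinα_i, with Δl_i = b_i / cosα_i.
Slice 1: Δl = 2.2/cos(-17.2°) = 2.303 m; N'_1 = 36·cos(-17.2°) − 7·2.303 = 18.3; c'Δl = 40.53; W sinα = -10.6
Slice 2: Δl = 1.9/cos(-8.9°) = 1.923 m; N'_2 = 79·cos(-8.9°) − 14·1.923 = 51.1; c'Δl = 33.85; W sinα = -12.2
Slice 3: Δl = 2.0/cos(-1.2°) = 2.000 m; N'_3 = 120·cos(-1.2°) − 2·2.000 = 116.0; c'Δl = 35.21; W sinα = -2.5
Slice 4: Δl = 3.1/cos8.8° = 3.137 m; N'_4 = 236·cos8.8° − 38·3.137 = 114.0; c'Δl = 55.21; W sinα = 36.1
Slice 5: Δl = 1.2/cos17.5° = 1.258 m; N'_5 = 98·cos17.5° − 18·1.258 = 70.8; c'Δl = 22.14; W sinα = 29.5
Slice 6: Δl = 3.2/cos26.8° = 3.585 m; N'_6 = 257·cos26.8° − 10·3.585 = 193.5; c'Δl = 63.10; W sinα = 115.9
Slice 7: Δl = 3.2/cos42.1° = 4.313 m; N'_7 = 112·cos42.1° − 6·4.313 = 57.2; c'Δl = 75.91; W sinα = 75.1
Σc'Δl = 325.9 kN/m; ΣN' = 621.0 kN/m; ΣW sinα = 231.2 kN/m
Resisting = 325.9 + 621.0·tan34.8° = 325.9 + 431.6 = 757.5 kN/m
FS = 757.5 / 231.2 = 3.277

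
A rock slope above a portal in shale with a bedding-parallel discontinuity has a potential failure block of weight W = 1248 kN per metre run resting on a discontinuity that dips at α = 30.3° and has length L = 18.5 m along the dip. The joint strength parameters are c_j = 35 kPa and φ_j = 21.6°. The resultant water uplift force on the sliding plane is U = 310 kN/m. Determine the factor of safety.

Resolving the block weight along and normal to the plane and applying the Mohr–Coulomb strength on the joint:
N' = W cosα − U = 1248·cos30.3° − 310 = 767.5 kN/m
Driving force T = W sinα = 1248·sin30.3° = 629.7 kN/m
Resisting force R = c_j·L + N'·tanφ_j = 35·18.5 + 767.5·tan21.6° = 647.5 + 303.9 = 951.4 kN/m
FS = R / T = 951.4 / 629.7 = 1.511

FS = 1.51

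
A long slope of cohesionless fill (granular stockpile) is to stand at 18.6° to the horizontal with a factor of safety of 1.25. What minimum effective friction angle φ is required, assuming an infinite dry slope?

FS = tanφ/tanβ ⇒ tanφ = FS · tanβ = 1.25 · tan18.6° = 0.4207
φ = arctan(0.4207) = 22.82°

φ = 22.8°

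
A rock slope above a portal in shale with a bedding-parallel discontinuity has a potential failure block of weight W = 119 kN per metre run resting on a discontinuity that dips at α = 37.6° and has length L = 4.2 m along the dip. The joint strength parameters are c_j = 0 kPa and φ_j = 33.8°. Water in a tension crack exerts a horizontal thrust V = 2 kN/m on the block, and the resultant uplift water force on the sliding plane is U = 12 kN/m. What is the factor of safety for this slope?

FS = 0.73

Resolving the block weight along and normal to the plane and applying the Mohr–Coulomb strength on the joint:
N' = W cosα − U − V sinα = 119·cos37.6° − 12 − 2·sin37.6° = 81.1 kN/m
Driving force T = W sinα + V cosα = 119·sin37.6° + 2·cos37.6° = 74.2 kN/m
Resisting force R = c_j·L + N'·tanφ_j = 0·4.2 + 81.1·tan33.8° = 0.0 + 54.3 = 54.3 kN/m
FS = R / T = 54.3 / 74.2 = 0.731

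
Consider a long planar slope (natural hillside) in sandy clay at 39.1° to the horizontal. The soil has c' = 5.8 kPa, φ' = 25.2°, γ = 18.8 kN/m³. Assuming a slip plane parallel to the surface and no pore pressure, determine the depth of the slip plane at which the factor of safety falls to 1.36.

z = 0.81 m

Setting FS = 1.36 in FS = [c' + γz cos²β tanφ'] / [γz sinβ cosβ] and solving for z:
z = c' / [γ cosβ (FS·sinβ − cosβ·tanφ')]
  = 5.8 / [18.8·cos39.1°·(1.36·sin39.1° − cos39.1°·tan25.2°)]
  = 5.8 / [18.8·0.7760·(1.36·0.6307 − 0.7760·0.4706)]
  = 5.8 / 7.1860 = 0.807 m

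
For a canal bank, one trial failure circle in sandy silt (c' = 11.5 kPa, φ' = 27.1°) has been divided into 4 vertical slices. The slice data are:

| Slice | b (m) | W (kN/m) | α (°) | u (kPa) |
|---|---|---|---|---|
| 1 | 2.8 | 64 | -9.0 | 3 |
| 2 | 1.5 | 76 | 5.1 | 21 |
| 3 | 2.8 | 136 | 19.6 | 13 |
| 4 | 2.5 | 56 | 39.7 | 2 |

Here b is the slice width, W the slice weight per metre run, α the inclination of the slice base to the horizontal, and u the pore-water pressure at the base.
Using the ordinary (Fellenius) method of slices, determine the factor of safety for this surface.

FS = 3.03

Ordinary method of slices: FS = Σ[c'·Δl_i + (W_i cosα_i − u_i·Δl_i)·tanφ'] / Σ W_i sinα_i, with Δl_i = b_i / cosα_i.
Slice 1: Δl = 2.8/cos(-9.0°) = 2.835 m; N'_1 = 64·cos(-9.0°) − 3·2.835 = 54.7; c'Δl = 32.60; W sinα = -10.0
Slice 2: Δl = 1.5/cos5.1° = 1.506 m; N'_2 = 76·cos5.1° − 21·1.506 = 44.1; c'Δl = 17.32; W sinα = 6.8
Slice 3: Δl = 2.8/cos19.6° = 2.972 m; N'_3 = 136·cos19.6° − 13·2.972 = 89.5; c'Δl = 34.18; W sinα = 45.6
Slice 4: Δl = 2.5/cos39.7° = 3.249 m; N'_4 = 56·cos39.7° − 2·3.249 = 36.6; c'Δl = 37.37; W sinα = 35.8
Σc'Δl = 121.5 kN/m; ΣN' = 224.9 kN/m; ΣW sinα = 78.1 kN/m
Resisting = 121.5 + 224.9·tan27.1° = 121.5 + 115.1 = 236.5 kN/m
FS = 236.5 / 78.1 = 3.027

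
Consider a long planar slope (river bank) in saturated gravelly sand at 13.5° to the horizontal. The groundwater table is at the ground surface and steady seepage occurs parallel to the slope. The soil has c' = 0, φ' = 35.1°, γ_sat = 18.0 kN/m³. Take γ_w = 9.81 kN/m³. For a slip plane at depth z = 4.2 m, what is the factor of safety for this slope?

FS = 1.33

With seepage parallel to the slope and the water table at the surface, the effective normal stress on the slip plane uses the buoyant unit weight γ' = γ_sat − γ_w while the driving shear stress uses γ_sat:
FS = [c' + γ' z cos²β tanφ'] / [γ_sat z sinβ cosβ]
(For c' = 0 this reduces to FS = (γ'/γ_sat)·tanφ'/tanβ.)
γ' = 18.0 − 9.81 = 8.19 kN/m³
Numerator = 0.0 + 8.19·4.2·cos²13.5°·tan35.1° = 0.0 + 8.19·4.2·0.9455·0.7028 = 22.858 kPa
Denominator = 18.0·4.2·sin13.5°·cos13.5° = 18.0·4.2·0.2334·0.9724 = 17.161 kPa
FS = 22.858 / 17.161 = 1.332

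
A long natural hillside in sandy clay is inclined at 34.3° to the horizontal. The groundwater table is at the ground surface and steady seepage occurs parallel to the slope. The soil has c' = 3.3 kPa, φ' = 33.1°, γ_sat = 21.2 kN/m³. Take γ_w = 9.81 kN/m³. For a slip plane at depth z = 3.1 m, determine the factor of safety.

With seepage parallel to the slope and the water table at the surface, the effective normal stress on the slip plane uses the buoyant unit weight γ' = γ_sat − γ_w while the driving shear stress uses γ_sat:
FS = [c' + γ' z cos²β tanφ'] / [γ_sat z sinβ cosβ]
γ' = 21.2 − 9.81 = 11.39 kN/m³
Numerator = 3.3 + 11.39·3.1·cos²34.3°·tan33.1° = 3.3 + 11.39·3.1·0.6824·0.6519 = 19.008 kPa
Denominator = 21.2·3.1·sin34.3°·cos34.3° = 21.2·3.1·0.5635·0.8261 = 30.594 kPa
FS = 19.008 / 30.594 = 0.621

FS = 0.62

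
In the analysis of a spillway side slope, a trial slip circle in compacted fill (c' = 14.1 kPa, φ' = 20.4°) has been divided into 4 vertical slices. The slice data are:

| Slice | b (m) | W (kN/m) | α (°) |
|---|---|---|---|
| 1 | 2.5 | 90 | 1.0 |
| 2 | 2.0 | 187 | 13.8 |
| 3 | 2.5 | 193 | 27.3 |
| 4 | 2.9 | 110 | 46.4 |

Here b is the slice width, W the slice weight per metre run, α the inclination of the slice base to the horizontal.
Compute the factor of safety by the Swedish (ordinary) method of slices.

Ordinary method of slices: FS = Σ[c'·Δl_i + (W_i cosα_i)·tanφ'] / Σ W_i sinα_i, with Δl_i = b_i / cosα_i.
Slice 1: Δl = 2.5/cos1.0° = 2.500 m; N'_1 = 90·cos1.0° = 90.0; c'Δl = 35.26; W sinα = 1.6
Slice 2: Δl = 2.0/cos13.8° = 2.059 m; N'_2 = 187·cos13.8° = 181.6; c'Δl = 29.04; W sinα = 44.6
Slice 3: Δl = 2.5/cos27.3° = 2.813 m; N'_3 = 193·cos27.3° = 171.5; c'Δl = 39.67; W sinα = 88.5
Slice 4: Δl = 2.9/cos46.4° = 4.205 m; N'_4 = 110·cos46.4° = 75.9; c'Δl = 59.29; W sinα = 79.7
Σc'Δl = 163.3 kN/m; ΣN' = 518.9 kN/m; ΣW sinα = 214.4 kN/m
Resisting = 163.3 + 518.9·tan20.4° = 163.3 + 193.0 = 356.3 kN/m
FS = 356.3 / 214.4 = 1.662

FS = 1.66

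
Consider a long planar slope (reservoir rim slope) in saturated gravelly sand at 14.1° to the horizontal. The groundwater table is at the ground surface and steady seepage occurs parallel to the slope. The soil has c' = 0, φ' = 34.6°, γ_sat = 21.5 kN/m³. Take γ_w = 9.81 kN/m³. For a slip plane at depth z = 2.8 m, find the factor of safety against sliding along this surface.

With seepage parallel to the slope and the water table at the surface, the effective normal stress on the slip plane uses the buoyant unit weight γ' = γ_sat − γ_w while the driving shear stress uses γ_sat:
FS = [c' + γ' z cos²β tanφ'] / [γ_sat z sinβ cosβ]
(For c' = 0 this reduces to FS = (γ'/γ_sat)·tanφ'/tanβ.)
γ' = 21.5 − 9.81 = 11.69 kN/m³
Numerator = 0.0 + 11.69·2.8·cos²14.1°·tan34.6° = 0.0 + 11.69·2.8·0.9407·0.6899 = 21.240 kPa
Denominator = 21.5·2.8·sin14.1°·cos14.1° = 21.5·2.8·0.2436·0.9699 = 14.224 kPa
FS = 21.240 / 14.224 = 1.493

FS = 1.49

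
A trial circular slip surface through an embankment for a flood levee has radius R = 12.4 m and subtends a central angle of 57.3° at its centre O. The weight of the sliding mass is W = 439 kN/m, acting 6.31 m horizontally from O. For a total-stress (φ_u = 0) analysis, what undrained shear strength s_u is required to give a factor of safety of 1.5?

s_u = 27.0 kPa

FS = s_u·L_a·R / (W·d), so s_u = FS·W·d / (L_a·R).
Arc length L_a = R·θ = 12.4·(57.3°·π/180) = 12.4·1.0001 = 12.40 m
s_u = 1.5·439·6.31 / (12.40·12.4) = 4155.1 / 153.77 = 27.02 kPa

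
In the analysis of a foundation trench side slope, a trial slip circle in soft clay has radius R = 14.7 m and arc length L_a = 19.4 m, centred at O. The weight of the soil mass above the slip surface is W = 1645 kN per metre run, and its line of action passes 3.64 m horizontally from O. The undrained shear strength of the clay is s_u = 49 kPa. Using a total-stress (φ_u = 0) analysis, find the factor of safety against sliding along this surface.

Taking moments about the centre O, the resisting moment is provided by the undrained shear strength acting along the arc:
M_R = s_u·L_a·R = 49·19.40·14.7 = 13973.8 kN·m/m
M_D = W·d = 1645·3.64 = 5987.8 kN·m/m
FS = M_R / M_D = 13973.8 / 5987.8 = 2.334

FS = 2.33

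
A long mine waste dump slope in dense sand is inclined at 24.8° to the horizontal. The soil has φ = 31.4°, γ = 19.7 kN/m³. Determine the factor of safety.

For a dry cohesionless infinite slope the factor of safety is FS = tanφ / tanβ.
FS = tan31.4° / tan24.8° = 0.6104 / 0.4621 = 1.321

FS = 1.32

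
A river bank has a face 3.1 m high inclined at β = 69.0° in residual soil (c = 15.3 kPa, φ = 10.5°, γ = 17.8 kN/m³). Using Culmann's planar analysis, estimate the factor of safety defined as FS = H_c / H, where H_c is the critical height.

FS = 2.13

H_c = (4c/γ) · sinβ cosφ / [1 − cos(β − φ)]
    = (4·15.3/17.8) · sin69.0°·cos10.5° / [1 − cos58.5°]
    = 3.438 · 0.9179 / 0.4775 = 6.61 m
FS = H_c / H = 6.61 / 3.1 = 2.132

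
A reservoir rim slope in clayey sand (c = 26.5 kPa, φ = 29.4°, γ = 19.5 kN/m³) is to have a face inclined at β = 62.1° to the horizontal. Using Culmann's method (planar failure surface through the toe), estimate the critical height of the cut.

H_c = 26.41 m

Culmann's analysis gives the critical failure plane at α_cr = (β + φ)/2 = (62.1 + 29.4)/2 = 45.8°, and the critical height
H_c = (4c/γ) · sinβ cosφ / [1 − cos(β − φ)]
    = (4·26.5/19.5) · sin62.1°·cos29.4° / [1 − cos(32.7°)]
    = 5.436 · 0.8838·0.8712 / [1 − 0.8415]
    = 5.436 · 0.7699 / 0.1585
    = 26.41 m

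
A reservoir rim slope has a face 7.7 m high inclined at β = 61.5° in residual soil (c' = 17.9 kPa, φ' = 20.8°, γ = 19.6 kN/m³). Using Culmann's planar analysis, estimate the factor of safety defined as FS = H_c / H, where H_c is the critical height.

FS = 1.61

H_c = (4c'/γ) · sinβ cosφ' / [1 − cos(β − φ')]
    = (4·17.9/19.6) · sin61.5°·cos20.8° / [1 − cos40.7°]
    = 3.653 · 0.8215 / 0.2419 = 12.41 m
FS = H_c / H = 12.41 / 7.7 = 1.611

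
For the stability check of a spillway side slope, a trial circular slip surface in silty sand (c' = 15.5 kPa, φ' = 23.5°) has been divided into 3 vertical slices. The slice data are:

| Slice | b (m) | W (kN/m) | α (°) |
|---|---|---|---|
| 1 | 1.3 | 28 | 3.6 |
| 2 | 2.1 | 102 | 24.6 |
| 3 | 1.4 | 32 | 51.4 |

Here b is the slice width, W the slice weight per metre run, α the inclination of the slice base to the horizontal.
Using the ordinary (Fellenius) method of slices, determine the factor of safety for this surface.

Ordinary method of slices: FS = Σ[c'·Δl_i + (W_i cosα_i)·tanφ'] / Σ W_i sinα_i, with Δl_i = b_i / cosα_i.
Slice 1: Δl = 1.3/cos3.6° = 1.303 m; N'_1 = 28·cos3.6° = 27.9; c'Δl = 20.19; W sinα = 1.8
Slice 2: Δl = 2.1/cos24.6° = 2.310 m; N'_2 = 102·cos24.6° = 92.7; c'Δl = 35.80; W sinα = 42.5
Slice 3: Δl = 1.4/cos51.4° = 2.244 m; N'_3 = 32·cos51.4° = 20.0; c'Δl = 34.78; W sinα = 25.0
Σc'Δl = 90.8 kN/m; ΣN' = 140.7 kN/m; ΣW sinα = 69.2 kN/m
Resisting = 90.8 + 140.7·tan23.5° = 90.8 + 61.2 = 151.9 kN/m
FS = 151.9 / 69.2 = 2.195

FS = 2.19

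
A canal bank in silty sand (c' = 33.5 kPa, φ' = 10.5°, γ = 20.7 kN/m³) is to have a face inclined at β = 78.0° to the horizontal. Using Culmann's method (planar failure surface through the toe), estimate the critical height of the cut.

Culmann's analysis gives the critical failure plane at α_cr = (β + φ')/2 = (78.0 + 10.5)/2 = 44.2°, and the critical height
H_c = (4c'/γ) · sinβ cosφ' / [1 − cos(β − φ')]
    = (4·33.5/20.7) · sin78.0°·cos10.5° / [1 − cos(67.5°)]
    = 6.473 · 0.9781·0.9833 / [1 − 0.3827]
    = 6.473 · 0.9618 / 0.6173
    = 10.09 m

H_c = 10.09 m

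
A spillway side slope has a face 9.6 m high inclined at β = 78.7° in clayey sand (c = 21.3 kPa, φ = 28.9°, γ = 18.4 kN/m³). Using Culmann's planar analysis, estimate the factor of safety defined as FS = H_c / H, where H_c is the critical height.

FS = 1.17

H_c = (4c/γ) · sinβ cosφ / [1 − cos(β − φ)]
    = (4·21.3/18.4) · sin78.7°·cos28.9° / [1 − cos49.8°]
    = 4.630 · 0.8585 / 0.3545 = 11.21 m
FS = H_c / H = 11.21 / 9.6 = 1.168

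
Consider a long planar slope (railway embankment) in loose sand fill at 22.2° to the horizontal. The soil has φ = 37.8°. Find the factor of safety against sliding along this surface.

For a dry cohesionless infinite slope the factor of safety is FS = tanφ / tanβ.
FS = tan37.8° / tan22.2° = 0.7757 / 0.4081 = 1.901

FS = 1.90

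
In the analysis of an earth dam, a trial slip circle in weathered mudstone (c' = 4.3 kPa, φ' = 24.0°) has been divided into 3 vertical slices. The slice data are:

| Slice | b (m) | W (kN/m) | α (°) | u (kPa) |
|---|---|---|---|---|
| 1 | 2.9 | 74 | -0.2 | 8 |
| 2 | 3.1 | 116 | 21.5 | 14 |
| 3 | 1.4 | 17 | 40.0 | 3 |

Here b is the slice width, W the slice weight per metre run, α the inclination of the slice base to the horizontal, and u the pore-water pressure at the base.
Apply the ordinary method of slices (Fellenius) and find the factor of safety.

Ordinary method of slices: FS = Σ[c'·Δl_i + (W_i cosα_i − u_i·Δl_i)·tanφ'] / Σ W_i sinα_i, with Δl_i = b_i / cosα_i.
Slice 1: Δl = 2.9/cos(-0.2°) = 2.900 m; N'_1 = 74·cos(-0.2°) − 8·2.900 = 50.8; c'Δl = 12.47; W sinα = -0.3
Slice 2: Δl = 3.1/cos21.5° = 3.332 m; N'_2 = 116·cos21.5° − 14·3.332 = 61.3; c'Δl = 14.33; W sinα = 42.5
Slice 3: Δl = 1.4/cos40.0° = 1.828 m; N'_3 = 17·cos40.0° − 3·1.828 = 7.5; c'Δl = 7.86; W sinα = 10.9
Σc'Δl = 34.7 kN/m; ΣN' = 119.6 kN/m; ΣW sinα = 53.2 kN/m
Resisting = 34.7 + 119.6·tan24.0° = 34.7 + 53.3 = 87.9 kN/m
FS = 87.9 / 53.2 = 1.653

FS = 1.65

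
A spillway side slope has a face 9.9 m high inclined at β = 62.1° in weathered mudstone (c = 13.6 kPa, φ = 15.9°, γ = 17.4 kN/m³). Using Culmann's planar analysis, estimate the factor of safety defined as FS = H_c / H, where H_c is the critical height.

H_c = (4c/γ) · sinβ cosφ / [1 − cos(β − φ)]
    = (4·13.6/17.4) · sin62.1°·cos15.9° / [1 − cos46.2°]
    = 3.126 · 0.8500 / 0.3079 = 8.63 m
FS = H_c / H = 8.63 / 9.9 = 0.872

FS = 0.87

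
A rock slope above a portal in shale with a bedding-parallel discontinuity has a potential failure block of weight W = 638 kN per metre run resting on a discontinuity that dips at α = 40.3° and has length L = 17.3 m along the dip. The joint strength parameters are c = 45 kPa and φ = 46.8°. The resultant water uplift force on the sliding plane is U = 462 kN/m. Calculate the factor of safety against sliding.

Resolving the block weight along and normal to the plane and applying the Mohr–Coulomb strength on the joint:
N' = W cosα − U = 638·cos40.3° − 462 = 24.6 kN/m
Driving force T = W sinα = 638·sin40.3° = 412.7 kN/m
Resisting force R = c·L + N'·tanφ = 45·17.3 + 24.6·tan46.8° = 778.5 + 26.2 = 804.7 kN/m
FS = R / T = 804.7 / 412.7 = 1.950

FS = 1.95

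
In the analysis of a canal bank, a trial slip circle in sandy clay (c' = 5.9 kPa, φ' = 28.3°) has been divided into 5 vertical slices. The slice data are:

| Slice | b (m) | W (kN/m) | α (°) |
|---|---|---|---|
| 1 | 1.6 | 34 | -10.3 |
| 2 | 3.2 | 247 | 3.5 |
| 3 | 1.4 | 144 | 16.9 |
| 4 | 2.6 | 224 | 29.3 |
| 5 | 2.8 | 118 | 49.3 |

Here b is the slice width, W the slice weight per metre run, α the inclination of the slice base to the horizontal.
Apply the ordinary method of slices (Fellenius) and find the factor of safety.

FS = 1.81

Ordinary method of slices: FS = Σ[c'·Δl_i + (W_i cosα_i)·tanφ'] / Σ W_i sinα_i, with Δl_i = b_i / cosα_i.
Slice 1: Δl = 1.6/cos(-10.3°) = 1.626 m; N'_1 = 34·cos(-10.3°) = 33.5; c'Δl = 9.59; W sinα = -6.1
Slice 2: Δl = 3.2/cos3.5° = 3.206 m; N'_2 = 247·cos3.5° = 246.5; c'Δl = 18.92; W sinα = 15.1
Slice 3: Δl = 1.4/cos16.9° = 1.463 m; N'_3 = 144·cos16.9° = 137.8; c'Δl = 8.63; W sinα = 41.9
Slice 4: Δl = 2.6/cos29.3° = 2.981 m; N'_4 = 224·cos29.3° = 195.3; c'Δl = 17.59; W sinα = 109.6
Slice 5: Δl = 2.8/cos49.3° = 4.294 m; N'_5 = 118·cos49.3° = 76.9; c'Δl = 25.33; W sinα = 89.5
Σc'Δl = 80.1 kN/m; ΣN' = 690.1 kN/m; ΣW sinα = 249.9 kN/m
Resisting = 80.1 + 690.1·tan28.3° = 80.1 + 371.6 = 451.6 kN/m
FS = 451.6 / 249.9 = 1.807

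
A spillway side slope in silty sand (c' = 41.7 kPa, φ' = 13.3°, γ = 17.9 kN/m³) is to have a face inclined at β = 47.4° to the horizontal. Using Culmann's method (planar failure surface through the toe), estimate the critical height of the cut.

Culmann's analysis gives the critical failure plane at α_cr = (β + φ')/2 = (47.4 + 13.3)/2 = 30.4°, and the critical height
H_c = (4c'/γ) · sinβ cosφ' / [1 − cos(β − φ')]
    = (4·41.7/17.9) · sin47.4°·cos13.3° / [1 − cos(34.1°)]
    = 9.318 · 0.7361·0.9732 / [1 − 0.8281]
    = 9.318 · 0.7164 / 0.1719
    = 38.82 m

H_c = 38.82 m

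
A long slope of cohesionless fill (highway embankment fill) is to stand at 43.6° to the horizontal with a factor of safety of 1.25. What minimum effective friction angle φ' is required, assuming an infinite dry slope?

FS = tanφ'/tanβ ⇒ tanφ' = FS · tanβ = 1.25 · tan43.6° = 1.1904
φ' = arctan(1.1904) = 49.97°

φ' = 50.0°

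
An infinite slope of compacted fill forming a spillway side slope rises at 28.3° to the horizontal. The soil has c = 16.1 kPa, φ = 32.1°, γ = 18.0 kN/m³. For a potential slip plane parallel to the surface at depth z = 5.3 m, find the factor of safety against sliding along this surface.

FS = 1.57

For an infinite slope with a slip plane parallel to the surface (no pore pressure): FS = [c + γz cos²β tanφ] / [γz sinβ cosβ].
γz = 18.0·5.3 = 95.40 kN/m²
Numerator = 16.1 + 95.40·cos²28.3°·tan32.1° = 16.1 + 95.40·0.7752·0.6273 = 62.494 kPa
Denominator = 95.40·sin28.3°·cos28.3° = 95.40·0.4741·0.8805 = 39.822 kPa
FS = 62.494 / 39.822 = 1.569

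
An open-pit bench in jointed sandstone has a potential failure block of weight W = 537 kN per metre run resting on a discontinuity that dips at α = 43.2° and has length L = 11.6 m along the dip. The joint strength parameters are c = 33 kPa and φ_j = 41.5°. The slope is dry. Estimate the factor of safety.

Resolving the block weight along and normal to the plane and applying the Mohr–Coulomb strength on the joint:
N' = W cosα = 537·cos43.2° = 391.5 kN/m
Driving force T = W sinα = 537·sin43.2° = 367.6 kN/m
Resisting force R = c·L + N'·tanφ_j = 33·11.6 + 391.5·tan41.5° = 382.8 + 346.3 = 729.1 kN/m
FS = R / T = 729.1 / 367.6 = 1.983

FS = 1.98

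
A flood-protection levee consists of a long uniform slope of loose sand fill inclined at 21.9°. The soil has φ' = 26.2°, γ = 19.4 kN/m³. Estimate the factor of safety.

For a dry cohesionless infinite slope the factor of safety is FS = tanφ' / tanβ.
FS = tan26.2° / tan21.9° = 0.4921 / 0.4020 = 1.224

FS = 1.22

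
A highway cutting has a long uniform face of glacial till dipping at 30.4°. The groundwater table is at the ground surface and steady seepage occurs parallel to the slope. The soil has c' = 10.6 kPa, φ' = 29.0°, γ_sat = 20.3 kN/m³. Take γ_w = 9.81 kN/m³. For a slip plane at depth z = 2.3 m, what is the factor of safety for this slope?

FS = 1.01

With seepage parallel to the slope and the water table at the surface, the effective normal stress on the slip plane uses the buoyant unit weight γ' = γ_sat − γ_w while the driving shear stress uses γ_sat:
FS = [c' + γ' z cos²β tanφ'] / [γ_sat z sinβ cosβ]
γ' = 20.3 − 9.81 = 10.49 kN/m³
Numerator = 10.6 + 10.49·2.3·cos²30.4°·tan29.0° = 10.6 + 10.49·2.3·0.7439·0.5543 = 20.549 kPa
Denominator = 20.3·2.3·sin30.4°·cos30.4° = 20.3·2.3·0.5060·0.8625 = 20.378 kPa
FS = 20.549 / 20.378 = 1.008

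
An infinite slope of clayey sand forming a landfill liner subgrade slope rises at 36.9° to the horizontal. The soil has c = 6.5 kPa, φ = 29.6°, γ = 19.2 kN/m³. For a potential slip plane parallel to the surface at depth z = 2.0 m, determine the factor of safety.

For an infinite slope with a slip plane parallel to the surface (no pore pressure): FS = [c + γz cos²β tanφ] / [γz sinβ cosβ].
γz = 19.2·2.0 = 38.40 kN/m²
Numerator = 6.5 + 38.40·cos²36.9°·tan29.6° = 6.5 + 38.40·0.6395·0.5681 = 20.450 kPa
Denominator = 38.40·sin36.9°·cos36.9° = 38.40·0.6004·0.7997 = 18.438 kPa
FS = 20.450 / 18.438 = 1.109

FS = 1.11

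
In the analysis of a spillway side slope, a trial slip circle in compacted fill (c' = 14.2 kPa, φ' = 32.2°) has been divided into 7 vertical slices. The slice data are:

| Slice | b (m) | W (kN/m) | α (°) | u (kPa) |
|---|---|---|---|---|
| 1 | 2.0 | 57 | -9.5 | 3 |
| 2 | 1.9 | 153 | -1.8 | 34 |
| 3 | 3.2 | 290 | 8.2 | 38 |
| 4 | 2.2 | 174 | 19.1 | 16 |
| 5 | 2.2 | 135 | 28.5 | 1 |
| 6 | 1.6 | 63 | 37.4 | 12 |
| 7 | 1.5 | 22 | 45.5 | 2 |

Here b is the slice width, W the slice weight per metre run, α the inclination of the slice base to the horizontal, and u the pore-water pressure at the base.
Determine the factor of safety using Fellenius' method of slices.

FS = 2.95

Ordinary method of slices: FS = Σ[c'·Δl_i + (W_i cosα_i − u_i·Δl_i)·tanφ'] / Σ W_i sinα_i, with Δl_i = b_i / cosα_i.
Slice 1: Δl = 2.0/cos(-9.5°) = 2.028 m; N'_1 = 57·cos(-9.5°) − 3·2.028 = 50.1; c'Δl = 28.79; W sinα = -9.4
Slice 2: Δl = 1.9/cos(-1.8°) = 1.901 m; N'_2 = 153·cos(-1.8°) − 34·1.901 = 88.3; c'Δl = 26.99; W sinα = -4.8
Slice 3: Δl = 3.2/cos8.2° = 3.233 m; N'_3 = 290·cos8.2° − 38·3.233 = 164.2; c'Δl = 45.91; W sinα = 41.4
Slice 4: Δl = 2.2/cos19.1° = 2.328 m; N'_4 = 174·cos19.1° − 16·2.328 = 127.2; c'Δl = 33.06; W sinα = 56.9
Slice 5: Δl = 2.2/cos28.5° = 2.503 m; N'_5 = 135·cos28.5° − 1·2.503 = 116.1; c'Δl = 35.55; W sinα = 64.4
Slice 6: Δl = 1.6/cos37.4° = 2.014 m; N'_6 = 63·cos37.4° − 12·2.014 = 25.9; c'Δl = 28.60; W sinα = 38.3
Slice 7: Δl = 1.5/cos45.5° = 2.140 m; N'_7 = 22·cos45.5° − 2·2.140 = 11.1; c'Δl = 30.39; W sinα = 15.7
Σc'Δl = 229.3 kN/m; ΣN' = 582.9 kN/m; ΣW sinα = 202.5 kN/m
Resisting = 229.3 + 582.9·tan32.2° = 229.3 + 367.1 = 596.4 kN/m
FS = 596.4 / 202.5 = 2.946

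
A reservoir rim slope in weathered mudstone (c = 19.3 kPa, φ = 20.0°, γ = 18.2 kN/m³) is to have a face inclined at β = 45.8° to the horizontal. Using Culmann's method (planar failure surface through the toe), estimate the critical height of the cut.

H_c = 28.67 m

Culmann's analysis gives the critical failure plane at α_cr = (β + φ)/2 = (45.8 + 20.0)/2 = 32.9°, and the critical height
H_c = (4c/γ) · sinβ cosφ / [1 − cos(β − φ)]
    = (4·19.3/18.2) · sin45.8°·cos20.0° / [1 − cos(25.8°)]
    = 4.242 · 0.7169·0.9397 / [1 − 0.9003]
    = 4.242 · 0.6737 / 0.0997
    = 28.67 m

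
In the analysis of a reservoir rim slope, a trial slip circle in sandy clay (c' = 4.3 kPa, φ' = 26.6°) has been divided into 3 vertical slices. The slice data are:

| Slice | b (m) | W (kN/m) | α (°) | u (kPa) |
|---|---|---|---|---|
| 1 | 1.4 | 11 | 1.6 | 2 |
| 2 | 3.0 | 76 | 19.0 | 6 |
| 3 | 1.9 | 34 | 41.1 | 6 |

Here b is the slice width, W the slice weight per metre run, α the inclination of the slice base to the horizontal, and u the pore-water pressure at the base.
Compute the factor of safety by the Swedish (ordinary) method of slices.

FS = 1.40

Ordinary method of slices: FS = Σ[c'·Δl_i + (W_i cosα_i − u_i·Δl_i)·tanφ'] / Σ W_i sinα_i, with Δl_i = b_i / cosα_i.
Slice 1: Δl = 1.4/cos1.6° = 1.401 m; N'_1 = 11·cos1.6° − 2·1.401 = 8.2; c'Δl = 6.02; W sinα = 0.3
Slice 2: Δl = 3.0/cos19.0° = 3.173 m; N'_2 = 76·cos19.0° − 6·3.173 = 52.8; c'Δl = 13.64; W sinα = 24.7
Slice 3: Δl = 1.9/cos41.1° = 2.521 m; N'_3 = 34·cos41.1° − 6·2.521 = 10.5; c'Δl = 10.84; W sinα = 22.4
Σc'Δl = 30.5 kN/m; ΣN' = 71.5 kN/m; ΣW sinα = 47.4 kN/m
Resisting = 30.5 + 71.5·tan26.6° = 30.5 + 35.8 = 66.3 kN/m
FS = 66.3 / 47.4 = 1.399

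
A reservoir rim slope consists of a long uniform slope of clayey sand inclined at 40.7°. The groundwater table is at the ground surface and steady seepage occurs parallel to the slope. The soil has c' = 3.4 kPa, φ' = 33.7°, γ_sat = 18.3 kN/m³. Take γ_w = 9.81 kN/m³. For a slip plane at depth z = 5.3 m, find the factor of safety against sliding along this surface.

With seepage parallel to the slope and the water table at the surface, the effective normal stress on the slip plane uses the buoyant unit weight γ' = γ_sat − γ_w while the driving shear stress uses γ_sat:
FS = [c' + γ' z cos²β tanφ'] / [γ_sat z sinβ cosβ]
γ' = 18.3 − 9.81 = 8.49 kN/m³
Numerator = 3.4 + 8.49·5.3·cos²40.7°·tan33.7° = 3.4 + 8.49·5.3·0.5748·0.6669 = 20.648 kPa
Denominator = 18.3·5.3·sin40.7°·cos40.7° = 18.3·5.3·0.6521·0.7581 = 47.950 kPa
FS = 20.648 / 47.950 = 0.431

FS = 0.43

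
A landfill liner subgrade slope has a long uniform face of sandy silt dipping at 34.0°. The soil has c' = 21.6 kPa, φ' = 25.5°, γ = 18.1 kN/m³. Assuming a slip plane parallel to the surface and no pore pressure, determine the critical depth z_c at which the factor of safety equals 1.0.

Setting FS = 1.00 in FS = [c' + γz cos²β tanφ'] / [γz sinβ cosβ] and solving for z:
z = c' / [γ cosβ (FS·sinβ − cosβ·tanφ')]
  = 21.6 / [18.1·cos34.0°·(1.00·sin34.0° − cos34.0°·tan25.5°)]
  = 21.6 / [18.1·0.8290·(1.00·0.5592 − 0.8290·0.4770)]
  = 21.6 / 2.4573 = 8.790 m

z_c = 8.79 m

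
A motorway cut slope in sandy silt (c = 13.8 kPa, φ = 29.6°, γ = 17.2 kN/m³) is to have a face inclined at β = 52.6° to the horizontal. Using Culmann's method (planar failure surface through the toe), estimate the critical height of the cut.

Culmann's analysis gives the critical failure plane at α_cr = (β + φ)/2 = (52.6 + 29.6)/2 = 41.1°, and the critical height
H_c = (4c/γ) · sinβ cosφ / [1 − cos(β − φ)]
    = (4·13.8/17.2) · sin52.6°·cos29.6° / [1 − cos(23.0°)]
    = 3.209 · 0.7944·0.8695 / [1 − 0.9205]
    = 3.209 · 0.6907 / 0.0795
    = 27.89 m

H_c = 27.89 m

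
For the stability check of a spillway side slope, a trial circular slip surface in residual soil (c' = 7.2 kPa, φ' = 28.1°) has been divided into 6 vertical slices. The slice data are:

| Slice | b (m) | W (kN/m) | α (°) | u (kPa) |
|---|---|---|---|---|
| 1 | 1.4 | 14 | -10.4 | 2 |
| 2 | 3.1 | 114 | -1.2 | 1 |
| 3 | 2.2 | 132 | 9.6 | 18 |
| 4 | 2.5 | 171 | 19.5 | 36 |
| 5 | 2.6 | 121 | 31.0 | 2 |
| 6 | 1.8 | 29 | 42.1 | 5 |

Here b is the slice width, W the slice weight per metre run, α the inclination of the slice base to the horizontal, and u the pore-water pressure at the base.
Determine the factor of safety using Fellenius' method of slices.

Ordinary method of slices: FS = Σ[c'·Δl_i + (W_i cosα_i − u_i·Δl_i)·tanφ'] / Σ W_i sinα_i, with Δl_i = b_i / cosα_i.
Slice 1: Δl = 1.4/cos(-10.4°) = 1.423 m; N'_1 = 14·cos(-10.4°) − 2·1.423 = 10.9; c'Δl = 10.25; W sinα = -2.5
Slice 2: Δl = 3.1/cos(-1.2°) = 3.101 m; N'_2 = 114·cos(-1.2°) − 1·3.101 = 110.9; c'Δl = 22.32; W sinα = -2.4
Slice 3: Δl = 2.2/cos9.6° = 2.231 m; N'_3 = 132·cos9.6° − 18·2.231 = 90.0; c'Δl = 16.06; W sinα = 22.0
Slice 4: Δl = 2.5/cos19.5° = 2.652 m; N'_4 = 171·cos19.5° − 36·2.652 = 65.7; c'Δl = 19.10; W sinα = 57.1
Slice 5: Δl = 2.6/cos31.0° = 3.033 m; N'_5 = 121·cos31.0° − 2·3.033 = 97.7; c'Δl = 21.84; W sinα = 62.3
Slice 6: Δl = 1.8/cos42.1° = 2.426 m; N'_6 = 29·cos42.1° − 5·2.426 = 9.4; c'Δl = 17.47; W sinα = 19.4
Σc'Δl = 107.0 kN/m; ΣN' = 384.5 kN/m; ΣW sinα = 155.9 kN/m
Resisting = 107.0 + 384.5·tan28.1° = 107.0 + 205.3 = 312.4 kN/m
FS = 312.4 / 155.9 = 2.003

FS = 2.00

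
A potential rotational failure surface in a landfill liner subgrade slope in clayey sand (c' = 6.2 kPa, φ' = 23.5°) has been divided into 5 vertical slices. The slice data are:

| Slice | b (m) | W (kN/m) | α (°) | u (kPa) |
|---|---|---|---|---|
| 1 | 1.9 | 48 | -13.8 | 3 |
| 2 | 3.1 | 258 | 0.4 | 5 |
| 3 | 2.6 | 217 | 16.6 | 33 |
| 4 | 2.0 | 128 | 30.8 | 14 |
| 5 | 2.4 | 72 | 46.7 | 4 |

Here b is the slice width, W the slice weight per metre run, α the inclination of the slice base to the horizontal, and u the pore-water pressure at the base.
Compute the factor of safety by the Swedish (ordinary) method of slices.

Ordinary method of slices: FS = Σ[c'·Δl_i + (W_i cosα_i − u_i·Δl_i)·tanφ'] / Σ W_i sinα_i, with Δl_i = b_i / cosα_i.
Slice 1: Δl = 1.9/cos(-13.8°) = 1.956 m; N'_1 = 48·cos(-13.8°) − 3·1.956 = 40.7; c'Δl = 12.13; W sinα = -11.4
Slice 2: Δl = 3.1/cos0.4° = 3.100 m; N'_2 = 258·cos0.4° − 5·3.100 = 242.5; c'Δl = 19.22; W sinα = 1.8
Slice 3: Δl = 2.6/cos16.6° = 2.713 m; N'_3 = 217·cos16.6° − 33·2.713 = 118.4; c'Δl = 16.82; W sinα = 62.0
Slice 4: Δl = 2.0/cos30.8° = 2.328 m; N'_4 = 128·cos30.8° − 14·2.328 = 77.3; c'Δl = 14.44; W sinα = 65.5
Slice 5: Δl = 2.4/cos46.7° = 3.499 m; N'_5 = 72·cos46.7° − 4·3.499 = 35.4; c'Δl = 21.70; W sinα = 52.4
Σc'Δl = 84.3 kN/m; ΣN' = 514.4 kN/m; ΣW sinα = 170.3 kN/m
Resisting = 84.3 + 514.4·tan23.5° = 84.3 + 223.7 = 308.0 kN/m
FS = 308.0 / 170.3 = 1.809

FS = 1.81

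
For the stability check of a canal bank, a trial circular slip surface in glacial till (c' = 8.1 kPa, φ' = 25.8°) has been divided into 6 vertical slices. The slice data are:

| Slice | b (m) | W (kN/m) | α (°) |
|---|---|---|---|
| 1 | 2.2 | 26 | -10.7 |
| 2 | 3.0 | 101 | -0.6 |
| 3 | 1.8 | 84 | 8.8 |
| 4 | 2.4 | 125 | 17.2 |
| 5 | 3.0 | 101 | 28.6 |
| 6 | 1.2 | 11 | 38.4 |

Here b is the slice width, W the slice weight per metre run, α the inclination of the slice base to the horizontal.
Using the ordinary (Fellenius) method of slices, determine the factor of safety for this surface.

FS = 3.27

Ordinary method of slices: FS = Σ[c'·Δl_i + (W_i cosα_i)·tanφ'] / Σ W_i sinα_i, with Δl_i = b_i / cosα_i.
Slice 1: Δl = 2.2/cos(-10.7°) = 2.239 m; N'_1 = 26·cos(-10.7°) = 25.5; c'Δl = 18.14; W sinα = -4.8
Slice 2: Δl = 3.0/cos(-0.6°) = 3.000 m; N'_2 = 101·cos(-0.6°) = 101.0; c'Δl = 24.30; W sinα = -1.1
Slice 3: Δl = 1.8/cos8.8° = 1.821 m; N'_3 = 84·cos8.8° = 83.0; c'Δl = 14.75; W sinα = 12.9
Slice 4: Δl = 2.4/cos17.2° = 2.512 m; N'_4 = 125·cos17.2° = 119.4; c'Δl = 20.35; W sinα = 37.0
Slice 5: Δl = 3.0/cos28.6° = 3.417 m; N'_5 = 101·cos28.6° = 88.7; c'Δl = 27.68; W sinα = 48.3
Slice 6: Δl = 1.2/cos38.4° = 1.531 m; N'_6 = 11·cos38.4° = 8.6; c'Δl = 12.40; W sinα = 6.8
Σc'Δl = 117.6 kN/m; ΣN' = 426.3 kN/m; ΣW sinα = 99.1 kN/m
Resisting = 117.6 + 426.3·tan25.8° = 117.6 + 206.1 = 323.7 kN/m
FS = 323.7 / 99.1 = 3.266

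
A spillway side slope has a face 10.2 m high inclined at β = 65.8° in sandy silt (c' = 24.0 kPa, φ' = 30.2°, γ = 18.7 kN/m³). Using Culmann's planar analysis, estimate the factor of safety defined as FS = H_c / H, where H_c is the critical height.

H_c = (4c'/γ) · sinβ cosφ' / [1 − cos(β − φ')]
    = (4·24.0/18.7) · sin65.8°·cos30.2° / [1 − cos35.6°]
    = 5.134 · 0.7883 / 0.1869 = 21.65 m
FS = H_c / H = 21.65 / 10.2 = 2.123

FS = 2.12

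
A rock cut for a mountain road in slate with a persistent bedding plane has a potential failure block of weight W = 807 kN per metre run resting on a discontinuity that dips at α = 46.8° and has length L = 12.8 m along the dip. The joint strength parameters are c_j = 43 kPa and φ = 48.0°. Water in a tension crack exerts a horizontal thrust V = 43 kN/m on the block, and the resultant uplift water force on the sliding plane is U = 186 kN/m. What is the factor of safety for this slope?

Resolving the block weight along and normal to the plane and applying the Mohr–Coulomb strength on the joint:
N' = W cosα − U − V sinα = 807·cos46.8° − 186 − 43·sin46.8° = 335.1 kN/m
Driving force T = W sinα + V cosα = 807·sin46.8° + 43·cos46.8° = 617.7 kN/m
Resisting force R = c_j·L + N'·tanφ = 43·12.8 + 335.1·tan48.0° = 550.4 + 372.1 = 922.5 kN/m
FS = R / T = 922.5 / 617.7 = 1.493

FS = 1.49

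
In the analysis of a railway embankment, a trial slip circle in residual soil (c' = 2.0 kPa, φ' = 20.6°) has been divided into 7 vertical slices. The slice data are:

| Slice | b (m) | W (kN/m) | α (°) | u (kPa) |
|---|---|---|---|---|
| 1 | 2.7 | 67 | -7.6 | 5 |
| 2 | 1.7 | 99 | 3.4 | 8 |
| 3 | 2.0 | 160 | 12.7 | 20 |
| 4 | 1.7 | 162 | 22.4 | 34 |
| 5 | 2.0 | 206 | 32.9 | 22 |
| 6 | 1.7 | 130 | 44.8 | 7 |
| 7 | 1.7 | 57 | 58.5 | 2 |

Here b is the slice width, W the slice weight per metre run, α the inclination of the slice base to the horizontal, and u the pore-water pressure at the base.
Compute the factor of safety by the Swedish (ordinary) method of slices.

FS = 0.70

Ordinary method of slices: FS = Σ[c'·Δl_i + (W_i cosα_i − u_i·Δl_i)·tanφ'] / Σ W_i sinα_i, with Δl_i = b_i / cosα_i.
Slice 1: Δl = 2.7/cos(-7.6°) = 2.724 m; N'_1 = 67·cos(-7.6°) − 5·2.724 = 52.8; c'Δl = 5.45; W sinα = -8.9
Slice 2: Δl = 1.7/cos3.4° = 1.703 m; N'_2 = 99·cos3.4° − 8·1.703 = 85.2; c'Δl = 3.41; W sinα = 5.9
Slice 3: Δl = 2.0/cos12.7° = 2.050 m; N'_3 = 160·cos12.7° − 20·2.050 = 115.1; c'Δl = 4.10; W sinα = 35.2
Slice 4: Δl = 1.7/cos22.4° = 1.839 m; N'_4 = 162·cos22.4° − 34·1.839 = 87.3; c'Δl = 3.68; W sinα = 61.7
Slice 5: Δl = 2.0/cos32.9° = 2.382 m; N'_5 = 206·cos32.9° − 22·2.382 = 120.6; c'Δl = 4.76; W sinα = 111.9
Slice 6: Δl = 1.7/cos44.8° = 2.396 m; N'_6 = 130·cos44.8° − 7·2.396 = 75.5; c'Δl = 4.79; W sinα = 91.6
Slice 7: Δl = 1.7/cos58.5° = 3.254 m; N'_7 = 57·cos58.5° − 2·3.254 = 23.3; c'Δl = 6.51; W sinα = 48.6
Σc'Δl = 32.7 kN/m; ΣN' = 559.6 kN/m; ΣW sinα = 346.0 kN/m
Resisting = 32.7 + 559.6·tan20.6° = 32.7 + 210.4 = 243.0 kN/m
FS = 243.0 / 346.0 = 0.702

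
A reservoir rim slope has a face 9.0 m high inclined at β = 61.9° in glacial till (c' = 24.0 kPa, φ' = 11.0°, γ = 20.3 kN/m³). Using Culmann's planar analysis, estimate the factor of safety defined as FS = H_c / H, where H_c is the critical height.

FS = 1.23

H_c = (4c'/γ) · sinβ cosφ' / [1 − cos(β − φ')]
    = (4·24.0/20.3) · sin61.9°·cos11.0° / [1 − cos50.9°]
    = 4.729 · 0.8659 / 0.3693 = 11.09 m
FS = H_c / H = 11.09 / 9.0 = 1.232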